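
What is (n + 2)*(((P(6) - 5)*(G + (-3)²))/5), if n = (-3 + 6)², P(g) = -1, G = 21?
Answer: -396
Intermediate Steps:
n = 9 (n = 3² = 9)
(n + 2)*(((P(6) - 5)*(G + (-3)²))/5) = (9 + 2)*(((-1 - 5)*(21 + (-3)²))/5) = 11*(-6*(21 + 9)*(⅕)) = 11*(-6*30*(⅕)) = 11*(-180*⅕) = 11*(-36) = -396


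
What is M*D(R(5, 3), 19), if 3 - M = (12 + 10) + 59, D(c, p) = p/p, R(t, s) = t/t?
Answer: -78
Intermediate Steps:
R(t, s) = 1
D(c, p) = 1
M = -78 (M = 3 - ((12 + 10) + 59) = 3 - (22 + 59) = 3 - 1*81 = 3 - 81 = -78)
M*D(R(5, 3), 19) = -78*1 = -78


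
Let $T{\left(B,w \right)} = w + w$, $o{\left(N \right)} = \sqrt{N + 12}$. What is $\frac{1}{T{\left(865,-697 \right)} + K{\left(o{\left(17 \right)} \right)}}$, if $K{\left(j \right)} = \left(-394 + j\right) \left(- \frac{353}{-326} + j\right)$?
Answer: $\frac{190407472}{134671722965} - \frac{41757666 \sqrt{29}}{134671722965} \approx -0.00025591$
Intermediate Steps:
$o{\left(N \right)} = \sqrt{12 + N}$
$K{\left(j \right)} = \left(-394 + j\right) \left(\frac{353}{326} + j\right)$ ($K{\left(j \right)} = \left(-394 + j\right) \left(\left(-353\right) \left(- \frac{1}{326}\right) + j\right) = \left(-394 + j\right) \left(\frac{353}{326} + j\right)$)
$T{\left(B,w \right)} = 2 w$
$\frac{1}{T{\left(865,-697 \right)} + K{\left(o{\left(17 \right)} \right)}} = \frac{1}{2 \left(-697\right) - \left(\frac{69541}{163} - 29 + \frac{128091 \sqrt{12 + 17}}{326}\right)} = \frac{1}{-1394 - \left(\frac{69541}{163} - 29 + \frac{128091 \sqrt{29}}{326}\right)} = \frac{1}{-1394 - \left(\frac{64814}{163} + \frac{128091 \sqrt{29}}{326}\right)} = \frac{1}{- \frac{292036}{163} - \frac{128091 \sqrt{29}}{326}}$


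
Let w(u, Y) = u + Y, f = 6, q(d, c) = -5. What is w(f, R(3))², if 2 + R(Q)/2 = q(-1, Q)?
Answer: 64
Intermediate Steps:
R(Q) = -14 (R(Q) = -4 + 2*(-5) = -4 - 10 = -14)
w(u, Y) = Y + u
w(f, R(3))² = (-14 + 6)² = (-8)² = 64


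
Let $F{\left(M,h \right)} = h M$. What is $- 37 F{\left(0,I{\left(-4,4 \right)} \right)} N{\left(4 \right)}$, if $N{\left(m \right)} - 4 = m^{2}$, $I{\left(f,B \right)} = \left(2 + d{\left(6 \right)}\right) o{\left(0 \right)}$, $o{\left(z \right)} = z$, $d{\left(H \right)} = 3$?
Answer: $0$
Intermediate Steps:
$I{\left(f,B \right)} = 0$ ($I{\left(f,B \right)} = \left(2 + 3\right) 0 = 5 \cdot 0 = 0$)
$F{\left(M,h \right)} = M h$
$N{\left(m \right)} = 4 + m^{2}$
$- 37 F{\left(0,I{\left(-4,4 \right)} \right)} N{\left(4 \right)} = - 37 \cdot 0 \cdot 0 \left(4 + 4^{2}\right) = \left(-37\right) 0 \left(4 + 16\right) = 0 \cdot 20 = 0$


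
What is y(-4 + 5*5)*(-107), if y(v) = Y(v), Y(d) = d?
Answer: -2247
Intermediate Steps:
y(v) = v
y(-4 + 5*5)*(-107) = (-4 + 5*5)*(-107) = (-4 + 25)*(-107) = 21*(-107) = -2247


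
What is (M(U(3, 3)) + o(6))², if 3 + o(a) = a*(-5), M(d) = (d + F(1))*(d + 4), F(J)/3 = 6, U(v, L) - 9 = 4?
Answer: 244036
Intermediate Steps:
U(v, L) = 13 (U(v, L) = 9 + 4 = 13)
F(J) = 18 (F(J) = 3*6 = 18)
M(d) = (4 + d)*(18 + d) (M(d) = (d + 18)*(d + 4) = (18 + d)*(4 + d) = (4 + d)*(18 + d))
o(a) = -3 - 5*a (o(a) = -3 + a*(-5) = -3 - 5*a)
(M(U(3, 3)) + o(6))² = ((72 + 13² + 22*13) + (-3 - 5*6))² = ((72 + 169 + 286) + (-3 - 30))² = (527 - 33)² = 494² = 244036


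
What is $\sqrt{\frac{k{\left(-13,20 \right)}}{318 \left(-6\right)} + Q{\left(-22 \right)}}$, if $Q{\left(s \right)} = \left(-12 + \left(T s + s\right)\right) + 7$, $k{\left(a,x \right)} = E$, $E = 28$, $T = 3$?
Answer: $\frac{4 i \sqrt{146969}}{159} \approx 9.6444 i$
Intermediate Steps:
$k{\left(a,x \right)} = 28$
$Q{\left(s \right)} = -5 + 4 s$ ($Q{\left(s \right)} = \left(-12 + \left(3 s + s\right)\right) + 7 = \left(-12 + 4 s\right) + 7 = -5 + 4 s$)
$\sqrt{\frac{k{\left(-13,20 \right)}}{318 \left(-6\right)} + Q{\left(-22 \right)}} = \sqrt{\frac{28}{318 \left(-6\right)} + \left(-5 + 4 \left(-22\right)\right)} = \sqrt{\frac{28}{-1908} - 93} = \sqrt{28 \left(- \frac{1}{1908}\right) - 93} = \sqrt{- \frac{7}{477} - 93} = \sqrt{- \frac{44368}{477}} = \frac{4 i \sqrt{146969}}{159}$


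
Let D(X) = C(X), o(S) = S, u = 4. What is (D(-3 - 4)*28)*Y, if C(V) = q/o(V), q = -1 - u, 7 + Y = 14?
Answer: 140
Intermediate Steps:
Y = 7 (Y = -7 + 14 = 7)
q = -5 (q = -1 - 1*4 = -1 - 4 = -5)
C(V) = -5/V
D(X) = -5/X
(D(-3 - 4)*28)*Y = (-5/(-3 - 4)*28)*7 = (-5/(-7)*28)*7 = (-5*(-⅐)*28)*7 = ((5/7)*28)*7 = 20*7 = 140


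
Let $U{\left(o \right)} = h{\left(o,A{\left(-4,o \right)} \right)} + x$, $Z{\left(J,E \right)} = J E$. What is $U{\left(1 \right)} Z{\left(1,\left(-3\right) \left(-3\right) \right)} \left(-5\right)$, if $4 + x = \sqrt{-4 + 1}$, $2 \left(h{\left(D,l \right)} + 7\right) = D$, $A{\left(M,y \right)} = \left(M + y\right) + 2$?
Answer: $\frac{945}{2} - 45 i \sqrt{3} \approx 472.5 - 77.942 i$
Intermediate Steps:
$A{\left(M,y \right)} = 2 + M + y$
$h{\left(D,l \right)} = -7 + \frac{D}{2}$
$Z{\left(J,E \right)} = E J$
$x = -4 + i \sqrt{3}$ ($x = -4 + \sqrt{-4 + 1} = -4 + \sqrt{-3} = -4 + i \sqrt{3} \approx -4.0 + 1.732 i$)
$U{\left(o \right)} = -11 + \frac{o}{2} + i \sqrt{3}$ ($U{\left(o \right)} = \left(-7 + \frac{o}{2}\right) - \left(4 - i \sqrt{3}\right) = -11 + \frac{o}{2} + i \sqrt{3}$)
$U{\left(1 \right)} Z{\left(1,\left(-3\right) \left(-3\right) \right)} \left(-5\right) = \left(-11 + \frac{1}{2} \cdot 1 + i \sqrt{3}\right) \left(-3\right) \left(-3\right) 1 \left(-5\right) = \left(-11 + \frac{1}{2} + i \sqrt{3}\right) 9 \cdot 1 \left(-5\right) = \left(- \frac{21}{2} + i \sqrt{3}\right) 9 \left(-5\right) = \left(- \frac{189}{2} + 9 i \sqrt{3}\right) \left(-5\right) = \frac{945}{2} - 45 i \sqrt{3}$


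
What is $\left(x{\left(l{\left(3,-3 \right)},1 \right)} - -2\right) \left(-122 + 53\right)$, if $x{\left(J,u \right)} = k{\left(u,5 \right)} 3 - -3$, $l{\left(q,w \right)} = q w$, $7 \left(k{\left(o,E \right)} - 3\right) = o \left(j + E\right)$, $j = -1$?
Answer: $- \frac{7590}{7} \approx -1084.3$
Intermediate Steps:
$k{\left(o,E \right)} = 3 + \frac{o \left(-1 + E\right)}{7}$
$x{\left(J,u \right)} = 12 + \frac{12 u}{7}$ ($x{\left(J,u \right)} = \left(3 - \frac{u}{7} + \frac{1}{7} \cdot 5 u\right) 3 - -3 = \left(3 - \frac{u}{7} + \frac{5 u}{7}\right) 3 + 3 = \left(3 + \frac{4 u}{7}\right) 3 + 3 = \left(9 + \frac{12 u}{7}\right) + 3 = 12 + \frac{12 u}{7}$)
$\left(x{\left(l{\left(3,-3 \right)},1 \right)} - -2\right) \left(-122 + 53\right) = \left(\left(12 + \frac{12}{7} \cdot 1\right) - -2\right) \left(-122 + 53\right) = \left(\left(12 + \frac{12}{7}\right) + 2\right) \left(-69\right) = \left(\frac{96}{7} + 2\right) \left(-69\right) = \frac{110}{7} \left(-69\right) = - \frac{7590}{7}$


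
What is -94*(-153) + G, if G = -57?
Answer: 14325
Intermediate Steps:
-94*(-153) + G = -94*(-153) - 57 = 14382 - 57 = 14325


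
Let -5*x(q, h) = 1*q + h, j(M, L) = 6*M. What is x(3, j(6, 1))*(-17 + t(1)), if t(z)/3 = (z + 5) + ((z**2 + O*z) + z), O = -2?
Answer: -39/5 ≈ -7.8000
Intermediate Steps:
x(q, h) = -h/5 - q/5 (x(q, h) = -(1*q + h)/5 = -(q + h)/5 = -(h + q)/5 = -h/5 - q/5)
t(z) = 15 + 3*z**2 (t(z) = 3*((z + 5) + ((z**2 - 2*z) + z)) = 3*((5 + z) + (z**2 - z)) = 3*(5 + z**2) = 15 + 3*z**2)
x(3, j(6, 1))*(-17 + t(1)) = (-6*6/5 - 1/5*3)*(-17 + (15 + 3*1**2)) = (-1/5*36 - 3/5)*(-17 + (15 + 3*1)) = (-36/5 - 3/5)*(-17 + (15 + 3)) = -39*(-17 + 18)/5 = -39/5*1 = -39/5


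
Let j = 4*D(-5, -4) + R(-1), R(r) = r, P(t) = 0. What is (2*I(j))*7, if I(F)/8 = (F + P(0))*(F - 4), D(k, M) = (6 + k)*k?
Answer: 58800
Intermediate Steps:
D(k, M) = k*(6 + k)
j = -21 (j = 4*(-5*(6 - 5)) - 1 = 4*(-5*1) - 1 = 4*(-5) - 1 = -20 - 1 = -21)
I(F) = 8*F*(-4 + F) (I(F) = 8*((F + 0)*(F - 4)) = 8*(F*(-4 + F)) = 8*F*(-4 + F))
(2*I(j))*7 = (2*(8*(-21)*(-4 - 21)))*7 = (2*(8*(-21)*(-25)))*7 = (2*4200)*7 = 8400*7 = 58800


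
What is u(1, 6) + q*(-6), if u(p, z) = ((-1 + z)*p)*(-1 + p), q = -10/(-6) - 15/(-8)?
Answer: -85/4 ≈ -21.250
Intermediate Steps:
q = 85/24 (q = -10*(-1/6) - 15*(-1/8) = 5/3 + 15/8 = 85/24 ≈ 3.5417)
u(p, z) = p*(-1 + p)*(-1 + z) (u(p, z) = (p*(-1 + z))*(-1 + p) = p*(-1 + p)*(-1 + z))
u(1, 6) + q*(-6) = 1*(1 - 1*1 - 1*6 + 1*6) + (85/24)*(-6) = 1*(1 - 1 - 6 + 6) - 85/4 = 1*0 - 85/4 = 0 - 85/4 = -85/4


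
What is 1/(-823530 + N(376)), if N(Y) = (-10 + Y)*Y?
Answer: -1/685914 ≈ -1.4579e-6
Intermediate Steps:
N(Y) = Y*(-10 + Y)
1/(-823530 + N(376)) = 1/(-823530 + 376*(-10 + 376)) = 1/(-823530 + 376*366) = 1/(-823530 + 137616) = 1/(-685914) = -1/685914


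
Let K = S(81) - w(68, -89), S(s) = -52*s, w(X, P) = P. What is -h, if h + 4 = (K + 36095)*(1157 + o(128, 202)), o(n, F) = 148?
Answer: -41723456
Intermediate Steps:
K = -4123 (K = -52*81 - 1*(-89) = -4212 + 89 = -4123)
h = 41723456 (h = -4 + (-4123 + 36095)*(1157 + 148) = -4 + 31972*1305 = -4 + 41723460 = 41723456)
-h = -1*41723456 = -41723456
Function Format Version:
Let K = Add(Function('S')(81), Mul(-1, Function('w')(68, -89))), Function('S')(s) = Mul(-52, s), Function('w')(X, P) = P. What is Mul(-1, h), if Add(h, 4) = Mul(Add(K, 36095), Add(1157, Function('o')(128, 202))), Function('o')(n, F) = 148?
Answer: -41723456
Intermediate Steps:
K = -4123 (K = Add(Mul(-52, 81), Mul(-1, -89)) = Add(-4212, 89) = -4123)
h = 41723456 (h = Add(-4, Mul(Add(-4123, 36095), Add(1157, 148))) = Add(-4, Mul(31972, 1305)) = Add(-4, 41723460) = 41723456)
Mul(-1, h) = Mul(-1, 41723456) = -41723456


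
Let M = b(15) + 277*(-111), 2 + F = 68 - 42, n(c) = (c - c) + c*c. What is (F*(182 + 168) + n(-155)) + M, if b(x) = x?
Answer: 1693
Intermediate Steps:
n(c) = c² (n(c) = 0 + c² = c²)
F = 24 (F = -2 + (68 - 42) = -2 + 26 = 24)
M = -30732 (M = 15 + 277*(-111) = 15 - 30747 = -30732)
(F*(182 + 168) + n(-155)) + M = (24*(182 + 168) + (-155)²) - 30732 = (24*350 + 24025) - 30732 = (8400 + 24025) - 30732 = 32425 - 30732 = 1693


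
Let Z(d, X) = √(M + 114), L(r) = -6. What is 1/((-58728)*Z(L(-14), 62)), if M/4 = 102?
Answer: -√58/10218672 ≈ -7.4528e-7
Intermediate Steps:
M = 408 (M = 4*102 = 408)
Z(d, X) = 3*√58 (Z(d, X) = √(408 + 114) = √522 = 3*√58)
1/((-58728)*Z(L(-14), 62)) = 1/((-58728)*((3*√58))) = -√58/10218672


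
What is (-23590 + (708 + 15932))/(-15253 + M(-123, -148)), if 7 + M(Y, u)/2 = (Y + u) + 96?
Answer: 6950/15617 ≈ 0.44503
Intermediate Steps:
M(Y, u) = 178 + 2*Y + 2*u (M(Y, u) = -14 + 2*((Y + u) + 96) = -14 + 2*(96 + Y + u) = -14 + (192 + 2*Y + 2*u) = 178 + 2*Y + 2*u)
(-23590 + (708 + 15932))/(-15253 + M(-123, -148)) = (-23590 + (708 + 15932))/(-15253 + (178 + 2*(-123) + 2*(-148))) = (-23590 + 16640)/(-15253 + (178 - 246 - 296)) = -6950/(-15253 - 364) = -6950/(-15617) = -6950*(-1/15617) = 6950/15617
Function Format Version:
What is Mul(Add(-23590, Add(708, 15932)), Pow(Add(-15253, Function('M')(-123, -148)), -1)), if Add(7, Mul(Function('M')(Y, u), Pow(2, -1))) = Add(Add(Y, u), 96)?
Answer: Rational(6950, 15617) ≈ 0.44503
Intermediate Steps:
Function('M')(Y, u) = Add(178, Mul(2, Y), Mul(2, u)) (Function('M')(Y, u) = Add(-14, Mul(2, Add(Add(Y, u), 96))) = Add(-14, Mul(2, Add(96, Y, u))) = Add(-14, Add(192, Mul(2, Y), Mul(2, u))) = Add(178, Mul(2, Y), Mul(2, u)))
Mul(Add(-23590, Add(708, 15932)), Pow(Add(-15253, Function('M')(-123, -148)), -1)) = Mul(Add(-23590, Add(708, 15932)), Pow(Add(-15253, Add(178, Mul(2, -123), Mul(2, -148))), -1)) = Mul(Add(-23590, 16640), Pow(Add(-15253, Add(178, -246, -296)), -1)) = Mul(-6950, Pow(Add(-15253, -364), -1)) = Mul(-6950, Pow(-15617, -1)) = Mul(-6950, Rational(-1, 15617)) = Rational(6950, 15617)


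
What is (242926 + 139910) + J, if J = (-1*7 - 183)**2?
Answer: 418936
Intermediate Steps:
J = 36100 (J = (-7 - 183)**2 = (-190)**2 = 36100)
(242926 + 139910) + J = (242926 + 139910) + 36100 = 382836 + 36100 = 418936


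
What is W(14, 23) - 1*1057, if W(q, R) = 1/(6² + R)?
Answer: -62362/59 ≈ -1057.0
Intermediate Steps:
W(q, R) = 1/(36 + R)
W(14, 23) - 1*1057 = 1/(36 + 23) - 1*1057 = 1/59 - 1057 = -62362/59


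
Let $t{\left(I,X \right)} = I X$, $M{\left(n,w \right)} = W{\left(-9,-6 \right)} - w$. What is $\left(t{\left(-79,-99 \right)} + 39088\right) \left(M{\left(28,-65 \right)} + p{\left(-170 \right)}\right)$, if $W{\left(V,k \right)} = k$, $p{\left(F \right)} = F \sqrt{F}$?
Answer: $2767631 - 7974530 i \sqrt{170} \approx 2.7676 \cdot 10^{6} - 1.0398 \cdot 10^{8} i$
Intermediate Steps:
$p{\left(F \right)} = F^{\frac{3}{2}}$
$M{\left(n,w \right)} = -6 - w$
$\left(t{\left(-79,-99 \right)} + 39088\right) \left(M{\left(28,-65 \right)} + p{\left(-170 \right)}\right) = \left(\left(-79\right) \left(-99\right) + 39088\right) \left(\left(-6 - -65\right) + \left(-170\right)^{\frac{3}{2}}\right) = \left(7821 + 39088\right) \left(\left(-6 + 65\right) - 170 i \sqrt{170}\right) = 46909 \left(59 - 170 i \sqrt{170}\right) = 2767631 - 7974530 i \sqrt{170}$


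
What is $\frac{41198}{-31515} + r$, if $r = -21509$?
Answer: $- \frac{677897333}{31515} \approx -21510.0$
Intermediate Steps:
$\frac{41198}{-31515} + r = \frac{41198}{-31515} - 21509 = 41198 \left(- \frac{1}{31515}\right) - 21509 = - \frac{41198}{31515} - 21509 = - \frac{677897333}{31515}$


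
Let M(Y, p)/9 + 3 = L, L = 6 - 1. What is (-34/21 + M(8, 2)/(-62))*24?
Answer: -9944/217 ≈ -45.825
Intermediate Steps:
L = 5
M(Y, p) = 18 (M(Y, p) = -27 + 9*5 = -27 + 45 = 18)
(-34/21 + M(8, 2)/(-62))*24 = (-34/21 + 18/(-62))*24 = (-34*1/21 + 18*(-1/62))*24 = (-34/21 - 9/31)*24 = -1243/651*24 = -9944/217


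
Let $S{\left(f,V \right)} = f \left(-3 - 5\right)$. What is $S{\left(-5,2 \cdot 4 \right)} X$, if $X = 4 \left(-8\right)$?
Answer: $-1280$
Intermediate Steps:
$X = -32$
$S{\left(f,V \right)} = - 8 f$ ($S{\left(f,V \right)} = f \left(-8\right) = - 8 f$)
$S{\left(-5,2 \cdot 4 \right)} X = \left(-8\right) \left(-5\right) \left(-32\right) = 40 \left(-32\right) = -1280$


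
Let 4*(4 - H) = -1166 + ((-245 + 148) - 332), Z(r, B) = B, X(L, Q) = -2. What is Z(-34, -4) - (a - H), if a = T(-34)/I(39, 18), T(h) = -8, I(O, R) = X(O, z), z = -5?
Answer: 1579/4 ≈ 394.75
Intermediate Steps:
I(O, R) = -2
H = 1611/4 (H = 4 - (-1166 + ((-245 + 148) - 332))/4 = 4 - (-1166 + (-97 - 332))/4 = 4 - (-1166 - 429)/4 = 4 - ¼*(-1595) = 4 + 1595/4 = 1611/4 ≈ 402.75)
a = 4 (a = -8/(-2) = -8*(-½) = 4)
Z(-34, -4) - (a - H) = -4 - (4 - 1*1611/4) = -4 - (4 - 1611/4) = -4 - 1*(-1595/4) = -4 + 1595/4 = 1579/4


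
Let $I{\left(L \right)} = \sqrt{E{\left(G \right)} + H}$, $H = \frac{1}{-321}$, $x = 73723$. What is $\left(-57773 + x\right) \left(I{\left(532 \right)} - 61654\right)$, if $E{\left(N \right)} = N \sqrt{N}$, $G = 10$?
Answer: $-983381300 + \frac{15950 \sqrt{-321 + 1030410 \sqrt{10}}}{321} \approx -9.8329 \cdot 10^{8}$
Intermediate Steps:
$E{\left(N \right)} = N^{\frac{3}{2}}$
$H = - \frac{1}{321} \approx -0.0031153$
$I{\left(L \right)} = \sqrt{- \frac{1}{321} + 10 \sqrt{10}}$ ($I{\left(L \right)} = \sqrt{10^{\frac{3}{2}} - \frac{1}{321}} = \sqrt{10 \sqrt{10} - \frac{1}{321}} = \sqrt{- \frac{1}{321} + 10 \sqrt{10}}$)
$\left(-57773 + x\right) \left(I{\left(532 \right)} - 61654\right) = \left(-57773 + 73723\right) \left(\frac{\sqrt{-321 + 1030410 \sqrt{10}}}{321} - 61654\right) = 15950 \left(-61654 + \frac{\sqrt{-321 + 1030410 \sqrt{10}}}{321}\right) = -983381300 + \frac{15950 \sqrt{-321 + 1030410 \sqrt{10}}}{321}$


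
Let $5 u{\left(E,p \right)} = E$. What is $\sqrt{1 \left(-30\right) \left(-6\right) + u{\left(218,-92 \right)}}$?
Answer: $\frac{\sqrt{5590}}{5} \approx 14.953$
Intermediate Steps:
$u{\left(E,p \right)} = \frac{E}{5}$
$\sqrt{1 \left(-30\right) \left(-6\right) + u{\left(218,-92 \right)}} = \sqrt{1 \left(-30\right) \left(-6\right) + \frac{1}{5} \cdot 218} = \sqrt{\left(-30\right) \left(-6\right) + \frac{218}{5}} = \sqrt{180 + \frac{218}{5}} = \sqrt{\frac{1118}{5}} = \frac{\sqrt{5590}}{5}$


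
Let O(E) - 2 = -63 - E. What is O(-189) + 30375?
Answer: 30503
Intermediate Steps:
O(E) = -61 - E (O(E) = 2 + (-63 - E) = -61 - E)
O(-189) + 30375 = (-61 - 1*(-189)) + 30375 = (-61 + 189) + 30375 = 128 + 30375 = 30503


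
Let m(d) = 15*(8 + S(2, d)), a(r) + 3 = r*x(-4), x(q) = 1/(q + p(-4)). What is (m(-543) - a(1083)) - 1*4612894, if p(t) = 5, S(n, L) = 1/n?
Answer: -9227693/2 ≈ -4.6138e+6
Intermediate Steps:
x(q) = 1/(5 + q) (x(q) = 1/(q + 5) = 1/(5 + q))
a(r) = -3 + r (a(r) = -3 + r/(5 - 4) = -3 + r/1 = -3 + r*1 = -3 + r)
m(d) = 255/2 (m(d) = 15*(8 + 1/2) = 15*(8 + ½) = 15*(17/2) = 255/2)
(m(-543) - a(1083)) - 1*4612894 = (255/2 - (-3 + 1083)) - 1*4612894 = (255/2 - 1*1080) - 4612894 = (255/2 - 1080) - 4612894 = -1905/2 - 4612894 = -9227693/2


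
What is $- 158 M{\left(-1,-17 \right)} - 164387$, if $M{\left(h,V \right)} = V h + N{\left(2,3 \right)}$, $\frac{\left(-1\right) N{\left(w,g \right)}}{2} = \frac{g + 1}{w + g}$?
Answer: $- \frac{834101}{5} \approx -1.6682 \cdot 10^{5}$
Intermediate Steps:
$N{\left(w,g \right)} = - \frac{2 \left(1 + g\right)}{g + w}$ ($N{\left(w,g \right)} = - 2 \frac{g + 1}{w + g} = - 2 \frac{1 + g}{g + w} = - \frac{2 \left(1 + g\right)}{g + w}$)
$M{\left(h,V \right)} = - \frac{8}{5} + V h$ ($M{\left(h,V \right)} = V h + \frac{2 \left(-1 - 3\right)}{3 + 2} = V h + \frac{2 \left(-1 - 3\right)}{5} = V h + 2 \cdot \frac{1}{5} \left(-4\right) = V h - \frac{8}{5} = - \frac{8}{5} + V h$)
$- 158 M{\left(-1,-17 \right)} - 164387 = - 158 \left(- \frac{8}{5} - -17\right) - 164387 = - 158 \left(- \frac{8}{5} + 17\right) - 164387 = \left(-158\right) \frac{77}{5} - 164387 = - \frac{12166}{5} - 164387 = - \frac{834101}{5}$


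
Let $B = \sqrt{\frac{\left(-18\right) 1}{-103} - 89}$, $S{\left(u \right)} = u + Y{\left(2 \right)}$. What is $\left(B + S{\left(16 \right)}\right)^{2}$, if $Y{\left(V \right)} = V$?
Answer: $\frac{\left(1854 + i \sqrt{942347}\right)^{2}}{10609} \approx 235.17 + 339.29 i$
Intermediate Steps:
$S{\left(u \right)} = 2 + u$ ($S{\left(u \right)} = u + 2 = 2 + u$)
$B = \frac{i \sqrt{942347}}{103}$ ($B = \sqrt{\left(-18\right) \left(- \frac{1}{103}\right) - 89} = \sqrt{\frac{18}{103} - 89} = \sqrt{- \frac{9149}{103}} = \frac{i \sqrt{942347}}{103} \approx 9.4247 i$)
$\left(B + S{\left(16 \right)}\right)^{2} = \left(\frac{i \sqrt{942347}}{103} + \left(2 + 16\right)\right)^{2} = \left(\frac{i \sqrt{942347}}{103} + 18\right)^{2} = \left(18 + \frac{i \sqrt{942347}}{103}\right)^{2}$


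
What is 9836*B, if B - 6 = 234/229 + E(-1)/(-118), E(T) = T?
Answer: 934287214/13511 ≈ 69150.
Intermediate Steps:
B = 189973/27022 (B = 6 + (234/229 - 1/(-118)) = 6 + (234*(1/229) - 1*(-1/118)) = 6 + (234/229 + 1/118) = 6 + 27841/27022 = 189973/27022 ≈ 7.0303)
9836*B = 9836*(189973/27022) = 934287214/13511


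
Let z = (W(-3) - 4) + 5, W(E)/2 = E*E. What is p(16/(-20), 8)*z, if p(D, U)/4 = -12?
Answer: -912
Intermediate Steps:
p(D, U) = -48 (p(D, U) = 4*(-12) = -48)
W(E) = 2*E² (W(E) = 2*(E*E) = 2*E²)
z = 19 (z = (2*(-3)² - 4) + 5 = (2*9 - 4) + 5 = (18 - 4) + 5 = 14 + 5 = 19)
p(16/(-20), 8)*z = -48*19 = -912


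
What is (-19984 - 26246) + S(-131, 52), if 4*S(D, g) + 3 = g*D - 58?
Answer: -191793/4 ≈ -47948.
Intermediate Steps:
S(D, g) = -61/4 + D*g/4 (S(D, g) = -¾ + (g*D - 58)/4 = -¾ + (D*g - 58)/4 = -¾ + (-58 + D*g)/4 = -¾ + (-29/2 + D*g/4) = -61/4 + D*g/4)
(-19984 - 26246) + S(-131, 52) = (-19984 - 26246) + (-61/4 + (¼)*(-131)*52) = -46230 + (-61/4 - 1703) = -46230 - 6873/4 = -191793/4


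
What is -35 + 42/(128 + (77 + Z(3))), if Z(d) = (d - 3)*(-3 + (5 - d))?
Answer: -7133/205 ≈ -34.795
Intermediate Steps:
Z(d) = (-3 + d)*(2 - d)
-35 + 42/(128 + (77 + Z(3))) = -35 + 42/(128 + (77 + (-6 - 1*3² + 5*3))) = -35 + 42/(128 + (77 + (-6 - 1*9 + 15))) = -35 + 42/(128 + (77 + (-6 - 9 + 15))) = -35 + 42/(128 + (77 + 0)) = -35 + 42/(128 + 77) = -35 + 42/205 = -7133/205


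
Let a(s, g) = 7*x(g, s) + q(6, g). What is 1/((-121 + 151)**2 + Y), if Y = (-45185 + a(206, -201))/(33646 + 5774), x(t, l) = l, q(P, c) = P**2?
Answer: 13140/11811431 ≈ 0.0011125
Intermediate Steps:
a(s, g) = 36 + 7*s (a(s, g) = 7*s + 6**2 = 7*s + 36 = 36 + 7*s)
Y = -14569/13140 (Y = (-45185 + (36 + 7*206))/(33646 + 5774) = (-45185 + (36 + 1442))/39420 = (-45185 + 1478)*(1/39420) = -43707*1/39420 = -14569/13140 ≈ -1.1088)
1/((-121 + 151)**2 + Y) = 1/((-121 + 151)**2 - 14569/13140) = 1/(30**2 - 14569/13140) = 1/(900 - 14569/13140) = 1/(11811431/13140) = 13140/11811431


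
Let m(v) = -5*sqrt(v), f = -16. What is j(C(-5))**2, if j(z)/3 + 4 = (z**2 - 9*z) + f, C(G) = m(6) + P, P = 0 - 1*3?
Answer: 551754 + 224100*sqrt(6) ≈ 1.1007e+6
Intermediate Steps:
P = -3 (P = 0 - 3 = -3)
C(G) = -3 - 5*sqrt(6) (C(G) = -5*sqrt(6) - 3 = -3 - 5*sqrt(6))
j(z) = -60 - 27*z + 3*z**2 (j(z) = -12 + 3*((z**2 - 9*z) - 16) = -12 + 3*(-16 + z**2 - 9*z) = -12 + (-48 - 27*z + 3*z**2) = -60 - 27*z + 3*z**2)
j(C(-5))**2 = (-60 - 27*(-3 - 5*sqrt(6)) + 3*(-3 - 5*sqrt(6))**2)**2 = (-60 + (81 + 135*sqrt(6)) + 3*(-3 - 5*sqrt(6))**2)**2 = (21 + 3*(-3 - 5*sqrt(6))**2 + 135*sqrt(6))**2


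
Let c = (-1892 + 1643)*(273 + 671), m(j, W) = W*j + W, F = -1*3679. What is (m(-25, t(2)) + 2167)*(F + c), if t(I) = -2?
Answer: -528798025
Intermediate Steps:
F = -3679
m(j, W) = W + W*j
c = -235056 (c = -249*944 = -235056)
(m(-25, t(2)) + 2167)*(F + c) = (-2*(1 - 25) + 2167)*(-3679 - 235056) = (-2*(-24) + 2167)*(-238735) = (48 + 2167)*(-238735) = 2215*(-238735) = -528798025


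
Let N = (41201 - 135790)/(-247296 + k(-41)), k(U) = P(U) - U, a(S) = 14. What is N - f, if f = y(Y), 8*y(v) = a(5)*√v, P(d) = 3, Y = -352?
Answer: 94589/247252 - 7*I*√22 ≈ 0.38256 - 32.833*I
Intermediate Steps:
k(U) = 3 - U
y(v) = 7*√v/4 (y(v) = (14*√v)/8 = 7*√v/4)
f = 7*I*√22 (f = 7*√(-352)/4 = 7*(4*I*√22)/4 = 7*I*√22 ≈ 32.833*I)
N = 94589/247252 (N = (41201 - 135790)/(-247296 + (3 - 1*(-41))) = -94589/(-247296 + (3 + 41)) = -94589/(-247296 + 44) = -94589/(-247252) = -94589*(-1/247252) = 94589/247252 ≈ 0.38256)
N - f = 94589/247252 - 7*I*√22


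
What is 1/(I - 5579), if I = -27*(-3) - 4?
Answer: -1/5502 ≈ -0.00018175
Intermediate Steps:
I = 77 (I = 81 - 4 = 77)
1/(I - 5579) = 1/(77 - 5579) = 1/(-5502) = -1/5502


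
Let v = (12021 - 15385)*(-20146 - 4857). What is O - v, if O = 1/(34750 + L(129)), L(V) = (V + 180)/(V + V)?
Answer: -251371673281390/2988603 ≈ -8.4110e+7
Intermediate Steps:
L(V) = (180 + V)/(2*V) (L(V) = (180 + V)/((2*V)) = (180 + V)*(1/(2*V)) = (180 + V)/(2*V))
O = 86/2988603 (O = 1/(34750 + (½)*(180 + 129)/129) = 1/(34750 + (½)*(1/129)*309) = 1/(34750 + 103/86) = 1/(2988603/86) = 86/2988603 ≈ 2.8776e-5)
v = 84110092 (v = -3364*(-25003) = 84110092)
O - v = 86/2988603 - 1*84110092 = 86/2988603 - 84110092 = -251371673281390/2988603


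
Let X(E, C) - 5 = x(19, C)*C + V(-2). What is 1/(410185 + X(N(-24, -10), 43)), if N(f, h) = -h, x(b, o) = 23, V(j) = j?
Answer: 1/411177 ≈ 2.4320e-6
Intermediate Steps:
X(E, C) = 3 + 23*C (X(E, C) = 5 + (23*C - 2) = 5 + (-2 + 23*C) = 3 + 23*C)
1/(410185 + X(N(-24, -10), 43)) = 1/(410185 + (3 + 23*43)) = 1/(410185 + (3 + 989)) = 1/(410185 + 992) = 1/411177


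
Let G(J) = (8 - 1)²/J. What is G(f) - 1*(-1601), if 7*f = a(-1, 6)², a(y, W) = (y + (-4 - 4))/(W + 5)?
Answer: 171184/81 ≈ 2113.4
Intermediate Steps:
a(y, W) = (-8 + y)/(5 + W) (a(y, W) = (y - 8)/(5 + W) = (-8 + y)/(5 + W))
f = 81/847 (f = ((-8 - 1)/(5 + 6))²/7 = (-9/11)²/7 = (⅐)*(81/121) = 81/847 ≈ 0.095632)
G(J) = 49/J (G(J) = 7²/J = 49/J)
G(f) - 1*(-1601) = 49/(81/847) - 1*(-1601) = 49*(847/81) + 1601 = 41503/81 + 1601 = 171184/81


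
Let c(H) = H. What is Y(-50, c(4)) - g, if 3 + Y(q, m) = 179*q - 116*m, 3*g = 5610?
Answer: -11287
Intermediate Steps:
g = 1870 (g = (1/3)*5610 = 1870)
Y(q, m) = -3 - 116*m + 179*q (Y(q, m) = -3 + (179*q - 116*m) = -3 + (-116*m + 179*q) = -3 - 116*m + 179*q)
Y(-50, c(4)) - g = (-3 - 116*4 + 179*(-50)) - 1*1870 = (-3 - 464 - 8950) - 1870 = -9417 - 1870 = -11287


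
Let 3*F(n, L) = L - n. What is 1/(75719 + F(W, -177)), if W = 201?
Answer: 1/75593 ≈ 1.3229e-5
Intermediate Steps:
F(n, L) = -n/3 + L/3 (F(n, L) = (L - n)/3 = -n/3 + L/3)
1/(75719 + F(W, -177)) = 1/(75719 + (-1/3*201 + (1/3)*(-177))) = 1/(75719 + (-67 - 59)) = 1/(75719 - 126) = 1/75593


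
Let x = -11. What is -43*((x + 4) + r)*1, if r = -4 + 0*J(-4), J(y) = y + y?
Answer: 473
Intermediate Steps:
J(y) = 2*y
r = -4 (r = -4 + 0*(2*(-4)) = -4 + 0*(-8) = -4 + 0 = -4)
-43*((x + 4) + r)*1 = -43*((-11 + 4) - 4)*1 = -43*(-7 - 4)*1 = -43*(-11)*1 = 473*1 = 473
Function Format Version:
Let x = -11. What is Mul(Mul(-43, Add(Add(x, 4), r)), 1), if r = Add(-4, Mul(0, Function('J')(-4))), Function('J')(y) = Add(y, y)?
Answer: 473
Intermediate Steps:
Function('J')(y) = Mul(2, y)
r = -4 (r = Add(-4, Mul(0, Mul(2, -4))) = Add(-4, Mul(0, -8)) = Add(-4, 0) = -4)
Mul(Mul(-43, Add(Add(x, 4), r)), 1) = Mul(Mul(-43, Add(Add(-11, 4), -4)), 1) = Mul(Mul(-43, Add(-7, -4)), 1) = Mul(Mul(-43, -11), 1) = Mul(473, 1) = 473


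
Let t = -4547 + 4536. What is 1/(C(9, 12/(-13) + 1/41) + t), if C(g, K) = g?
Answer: -½ ≈ -0.50000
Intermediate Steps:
t = -11
1/(C(9, 12/(-13) + 1/41) + t) = 1/(9 - 11) = 1/(-2) = -½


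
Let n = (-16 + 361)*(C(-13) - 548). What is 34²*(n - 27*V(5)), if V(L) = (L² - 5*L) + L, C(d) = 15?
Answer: -212727120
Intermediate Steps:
n = -183885 (n = (-16 + 361)*(15 - 548) = 345*(-533) = -183885)
V(L) = L² - 4*L
34²*(n - 27*V(5)) = 34²*(-183885 - 135*(-4 + 5)) = 1156*(-183885 - 135) = 1156*(-184020) = -212727120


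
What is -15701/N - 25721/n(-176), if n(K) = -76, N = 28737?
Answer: 737951101/2184012 ≈ 337.89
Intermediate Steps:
-15701/N - 25721/n(-176) = -15701/28737 - 25721/(-76) = -15701*1/28737 - 25721*(-1/76) = -15701/28737 + 25721/76 = 737951101/2184012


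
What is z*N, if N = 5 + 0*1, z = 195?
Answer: 975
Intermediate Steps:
N = 5 (N = 5 + 0 = 5)
z*N = 195*5 = 975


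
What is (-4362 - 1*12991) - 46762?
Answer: -64115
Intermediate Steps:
(-4362 - 1*12991) - 46762 = (-4362 - 12991) - 46762 = -17353 - 46762 = -64115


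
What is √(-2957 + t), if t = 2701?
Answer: 16*I ≈ 16.0*I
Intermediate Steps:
√(-2957 + t) = √(-2957 + 2701) = √(-256) = 16*I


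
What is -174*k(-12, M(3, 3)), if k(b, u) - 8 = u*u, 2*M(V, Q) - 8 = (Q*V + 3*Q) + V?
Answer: -75951/2 ≈ -37976.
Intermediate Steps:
M(V, Q) = 4 + V/2 + 3*Q/2 + Q*V/2 (M(V, Q) = 4 + ((Q*V + 3*Q) + V)/2 = 4 + ((3*Q + Q*V) + V)/2 = 4 + (V + 3*Q + Q*V)/2 = 4 + (V/2 + 3*Q/2 + Q*V/2) = 4 + V/2 + 3*Q/2 + Q*V/2)
k(b, u) = 8 + u**2 (k(b, u) = 8 + u*u = 8 + u**2)
-174*k(-12, M(3, 3)) = -174*(8 + (4 + (1/2)*3 + (3/2)*3 + (1/2)*3*3)**2) = -174*(8 + (4 + 3/2 + 9/2 + 9/2)**2) = -174*(8 + (29/2)**2) = -174*(8 + 841/4) = -174*873/4 = -75951/2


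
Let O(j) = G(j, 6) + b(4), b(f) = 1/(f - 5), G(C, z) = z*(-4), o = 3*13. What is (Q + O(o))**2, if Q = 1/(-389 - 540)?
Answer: 539447076/863041 ≈ 625.05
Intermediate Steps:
o = 39
G(C, z) = -4*z
b(f) = 1/(-5 + f)
Q = -1/929 (Q = 1/(-929) = -1/929 ≈ -0.0010764)
O(j) = -25 (O(j) = -4*6 + 1/(-5 + 4) = -24 + 1/(-1) = -24 - 1 = -25)
(Q + O(o))**2 = (-1/929 - 25)**2 = (-23226/929)**2 = 539447076/863041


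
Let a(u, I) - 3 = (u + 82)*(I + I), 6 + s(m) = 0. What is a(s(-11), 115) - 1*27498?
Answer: -10015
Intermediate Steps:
s(m) = -6 (s(m) = -6 + 0 = -6)
a(u, I) = 3 + 2*I*(82 + u) (a(u, I) = 3 + (u + 82)*(I + I) = 3 + (82 + u)*(2*I) = 3 + 2*I*(82 + u))
a(s(-11), 115) - 1*27498 = (3 + 164*115 + 2*115*(-6)) - 1*27498 = (3 + 18860 - 1380) - 27498 = 17483 - 27498 = -10015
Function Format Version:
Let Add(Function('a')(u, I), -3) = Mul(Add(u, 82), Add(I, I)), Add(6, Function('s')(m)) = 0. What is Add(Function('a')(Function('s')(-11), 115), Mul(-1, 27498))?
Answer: -10015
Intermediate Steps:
Function('s')(m) = -6 (Function('s')(m) = Add(-6, 0) = -6)
Function('a')(u, I) = Add(3, Mul(2, I, Add(82, u))) (Function('a')(u, I) = Add(3, Mul(Add(u, 82), Add(I, I))) = Add(3, Mul(Add(82, u), Mul(2, I))) = Add(3, Mul(2, I, Add(82, u))))
Add(Function('a')(Function('s')(-11), 115), Mul(-1, 27498)) = Add(Add(3, Mul(164, 115), Mul(2, 115, -6)), Mul(-1, 27498)) = Add(Add(3, 18860, -1380), -27498) = Add(17483, -27498) = -10015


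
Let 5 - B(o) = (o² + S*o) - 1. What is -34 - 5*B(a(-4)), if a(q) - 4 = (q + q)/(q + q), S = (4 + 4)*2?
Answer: 461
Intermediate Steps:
S = 16 (S = 8*2 = 16)
a(q) = 5 (a(q) = 4 + (q + q)/(q + q) = 4 + (2*q)/((2*q)) = 4 + (2*q)*(1/(2*q)) = 4 + 1 = 5)
B(o) = 6 - o² - 16*o (B(o) = 5 - ((o² + 16*o) - 1) = 5 - (-1 + o² + 16*o) = 5 + (1 - o² - 16*o) = 6 - o² - 16*o)
-34 - 5*B(a(-4)) = -34 - 5*(6 - 1*5² - 16*5) = -34 - 5*(6 - 1*25 - 80) = -34 - 5*(6 - 25 - 80) = -34 - 5*(-99) = -34 + 495 = 461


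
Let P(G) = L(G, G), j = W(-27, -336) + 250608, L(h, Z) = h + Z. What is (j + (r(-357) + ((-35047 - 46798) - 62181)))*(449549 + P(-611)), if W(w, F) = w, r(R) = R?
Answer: 47611430746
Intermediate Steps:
L(h, Z) = Z + h
j = 250581 (j = -27 + 250608 = 250581)
P(G) = 2*G (P(G) = G + G = 2*G)
(j + (r(-357) + ((-35047 - 46798) - 62181)))*(449549 + P(-611)) = (250581 + (-357 + ((-35047 - 46798) - 62181)))*(449549 + 2*(-611)) = (250581 + (-357 + (-81845 - 62181)))*(449549 - 1222) = (250581 + (-357 - 144026))*448327 = (250581 - 144383)*448327 = 106198*448327 = 47611430746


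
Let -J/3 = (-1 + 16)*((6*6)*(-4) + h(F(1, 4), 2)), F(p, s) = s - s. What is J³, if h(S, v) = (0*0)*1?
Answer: 272097792000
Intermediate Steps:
F(p, s) = 0
h(S, v) = 0 (h(S, v) = 0*1 = 0)
J = 6480 (J = -3*(-1 + 16)*((6*6)*(-4) + 0) = -45*(36*(-4) + 0) = -45*(-144 + 0) = -45*(-144) = -3*(-2160) = 6480)
J³ = 6480³ = 272097792000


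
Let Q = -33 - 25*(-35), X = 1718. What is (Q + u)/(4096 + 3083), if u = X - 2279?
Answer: 281/7179 ≈ 0.039142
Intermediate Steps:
u = -561 (u = 1718 - 2279 = -561)
Q = 842 (Q = -33 + 875 = 842)
(Q + u)/(4096 + 3083) = (842 - 561)/(4096 + 3083) = 281/7179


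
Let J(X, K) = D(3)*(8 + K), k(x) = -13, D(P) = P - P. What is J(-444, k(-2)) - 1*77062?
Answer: -77062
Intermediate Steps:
D(P) = 0
J(X, K) = 0 (J(X, K) = 0*(8 + K) = 0)
J(-444, k(-2)) - 1*77062 = 0 - 1*77062 = 0 - 77062 = -77062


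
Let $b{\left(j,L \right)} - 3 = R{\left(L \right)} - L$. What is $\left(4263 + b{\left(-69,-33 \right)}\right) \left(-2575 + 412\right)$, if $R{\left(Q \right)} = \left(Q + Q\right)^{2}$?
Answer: $-18720765$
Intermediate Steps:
$R{\left(Q \right)} = 4 Q^{2}$ ($R{\left(Q \right)} = \left(2 Q\right)^{2} = 4 Q^{2}$)
$b{\left(j,L \right)} = 3 - L + 4 L^{2}$ ($b{\left(j,L \right)} = 3 + \left(4 L^{2} - L\right) = 3 + \left(- L + 4 L^{2}\right) = 3 - L + 4 L^{2}$)
$\left(4263 + b{\left(-69,-33 \right)}\right) \left(-2575 + 412\right) = \left(4263 + \left(3 - -33 + 4 \left(-33\right)^{2}\right)\right) \left(-2575 + 412\right) = \left(4263 + \left(3 + 33 + 4 \cdot 1089\right)\right) \left(-2163\right) = \left(4263 + \left(3 + 33 + 4356\right)\right) \left(-2163\right) = \left(4263 + 4392\right) \left(-2163\right) = 8655 \left(-2163\right) = -18720765$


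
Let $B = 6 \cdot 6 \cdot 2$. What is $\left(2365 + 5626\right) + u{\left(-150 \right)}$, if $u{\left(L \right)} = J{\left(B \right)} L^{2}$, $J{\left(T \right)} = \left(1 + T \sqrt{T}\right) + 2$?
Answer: $75491 + 9720000 \sqrt{2} \approx 1.3822 \cdot 10^{7}$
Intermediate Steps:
$B = 72$ ($B = 36 \cdot 2 = 72$)
$J{\left(T \right)} = 3 + T^{\frac{3}{2}}$ ($J{\left(T \right)} = \left(1 + T^{\frac{3}{2}}\right) + 2 = 3 + T^{\frac{3}{2}}$)
$u{\left(L \right)} = L^{2} \left(3 + 432 \sqrt{2}\right)$ ($u{\left(L \right)} = \left(3 + 72^{\frac{3}{2}}\right) L^{2} = \left(3 + 432 \sqrt{2}\right) L^{2} = L^{2} \left(3 + 432 \sqrt{2}\right)$)
$\left(2365 + 5626\right) + u{\left(-150 \right)} = \left(2365 + 5626\right) + \left(-150\right)^{2} \left(3 + 432 \sqrt{2}\right) = 7991 + 22500 \left(3 + 432 \sqrt{2}\right) = 7991 + \left(67500 + 9720000 \sqrt{2}\right) = 75491 + 9720000 \sqrt{2}$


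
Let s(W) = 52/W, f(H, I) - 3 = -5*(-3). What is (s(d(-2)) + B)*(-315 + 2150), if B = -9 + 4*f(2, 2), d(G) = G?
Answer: 67895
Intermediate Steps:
f(H, I) = 18 (f(H, I) = 3 - 5*(-3) = 3 + 15 = 18)
B = 63 (B = -9 + 4*18 = -9 + 72 = 63)
(s(d(-2)) + B)*(-315 + 2150) = (52/(-2) + 63)*(-315 + 2150) = (52*(-1/2) + 63)*1835 = (-26 + 63)*1835 = 37*1835 = 67895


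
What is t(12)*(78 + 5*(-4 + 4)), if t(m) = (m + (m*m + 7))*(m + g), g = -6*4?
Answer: -152568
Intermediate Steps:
g = -24
t(m) = (-24 + m)*(7 + m + m²) (t(m) = (m + (m*m + 7))*(m - 24) = (m + (m² + 7))*(-24 + m) = (m + (7 + m²))*(-24 + m) = (7 + m + m²)*(-24 + m) = (-24 + m)*(7 + m + m²))
t(12)*(78 + 5*(-4 + 4)) = (-168 + 12³ - 23*12² - 17*12)*(78 + 5*(-4 + 4)) = (-168 + 1728 - 23*144 - 204)*(78 + 5*0) = (-168 + 1728 - 3312 - 204)*(78 + 0) = -1956*78 = -152568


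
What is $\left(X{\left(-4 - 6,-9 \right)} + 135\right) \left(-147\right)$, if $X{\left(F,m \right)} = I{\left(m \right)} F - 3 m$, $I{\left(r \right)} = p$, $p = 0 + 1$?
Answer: $-22344$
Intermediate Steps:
$p = 1$
$I{\left(r \right)} = 1$
$X{\left(F,m \right)} = F - 3 m$ ($X{\left(F,m \right)} = 1 F - 3 m = F - 3 m$)
$\left(X{\left(-4 - 6,-9 \right)} + 135\right) \left(-147\right) = \left(\left(\left(-4 - 6\right) - -27\right) + 135\right) \left(-147\right) = \left(\left(-10 + 27\right) + 135\right) \left(-147\right) = \left(17 + 135\right) \left(-147\right) = 152 \left(-147\right) = -22344$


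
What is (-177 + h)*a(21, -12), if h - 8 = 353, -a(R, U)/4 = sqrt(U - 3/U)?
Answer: -368*I*sqrt(47) ≈ -2522.9*I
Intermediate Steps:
a(R, U) = -4*sqrt(U - 3/U)
h = 361 (h = 8 + 353 = 361)
(-177 + h)*a(21, -12) = (-177 + 361)*(-4*sqrt(-12 - 3/(-12))) = 184*(-4*sqrt(-12 - 3*(-1/12))) = 184*(-4*sqrt(-12 + 1/4)) = 184*(-2*I*sqrt(47)) = -368*I*sqrt(47)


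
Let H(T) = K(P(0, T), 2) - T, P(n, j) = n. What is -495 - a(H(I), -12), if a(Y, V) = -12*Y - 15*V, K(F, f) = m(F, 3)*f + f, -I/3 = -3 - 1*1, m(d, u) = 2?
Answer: -747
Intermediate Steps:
I = 12 (I = -3*(-3 - 1*1) = -3*(-3 - 1) = -3*(-4) = 12)
K(F, f) = 3*f (K(F, f) = 2*f + f = 3*f)
H(T) = 6 - T (H(T) = 3*2 - T = 6 - T)
a(Y, V) = -15*V - 12*Y
-495 - a(H(I), -12) = -495 - (-15*(-12) - 12*(6 - 1*12)) = -495 - (180 - 12*(6 - 12)) = -495 - (180 - 12*(-6)) = -495 - (180 + 72) = -495 - 1*252 = -495 - 252 = -747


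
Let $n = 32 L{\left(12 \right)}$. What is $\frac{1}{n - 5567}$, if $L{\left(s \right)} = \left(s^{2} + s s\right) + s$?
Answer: $\frac{1}{4033} \approx 0.00024795$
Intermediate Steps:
$L{\left(s \right)} = s + 2 s^{2}$ ($L{\left(s \right)} = \left(s^{2} + s^{2}\right) + s = 2 s^{2} + s = s + 2 s^{2}$)
$n = 9600$ ($n = 32 \cdot 12 \left(1 + 2 \cdot 12\right) = 32 \cdot 12 \left(1 + 24\right) = 32 \cdot 12 \cdot 25 = 32 \cdot 300 = 9600$)
$\frac{1}{n - 5567} = \frac{1}{9600 - 5567} = \frac{1}{4033}$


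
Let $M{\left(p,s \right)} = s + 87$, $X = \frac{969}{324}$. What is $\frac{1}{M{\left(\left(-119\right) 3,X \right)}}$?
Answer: $\frac{108}{9719} \approx 0.011112$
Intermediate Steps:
$X = \frac{323}{108}$ ($X = 969 \cdot \frac{1}{324} = \frac{323}{108} \approx 2.9907$)
$M{\left(p,s \right)} = 87 + s$
$\frac{1}{M{\left(\left(-119\right) 3,X \right)}} = \frac{1}{87 + \frac{323}{108}} = \frac{1}{\frac{9719}{108}} = \frac{108}{9719}$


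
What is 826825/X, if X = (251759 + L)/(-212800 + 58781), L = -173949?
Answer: -25469351935/15562 ≈ -1.6366e+6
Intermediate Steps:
X = -77810/154019 (X = (251759 - 173949)/(-212800 + 58781) = 77810/(-154019) = 77810*(-1/154019) = -77810/154019 ≈ -0.50520)
826825/X = 826825/(-77810/154019) = 826825*(-154019/77810) = -25469351935/15562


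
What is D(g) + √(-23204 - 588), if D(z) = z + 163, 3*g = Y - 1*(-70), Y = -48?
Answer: 511/3 + 4*I*√1487 ≈ 170.33 + 154.25*I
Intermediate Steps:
g = 22/3 (g = (-48 - 1*(-70))/3 = (-48 + 70)/3 = (⅓)*22 = 22/3 ≈ 7.3333)
D(z) = 163 + z
D(g) + √(-23204 - 588) = (163 + 22/3) + √(-23204 - 588) = 511/3 + √(-23792) = 511/3 + 4*I*√1487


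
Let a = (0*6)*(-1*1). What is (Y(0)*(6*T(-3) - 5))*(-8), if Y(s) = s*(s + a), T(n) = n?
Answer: 0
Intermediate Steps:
a = 0 (a = 0*(-1) = 0)
Y(s) = s**2 (Y(s) = s*(s + 0) = s*s = s**2)
(Y(0)*(6*T(-3) - 5))*(-8) = (0**2*(6*(-3) - 5))*(-8) = (0*(-18 - 5))*(-8) = (0*(-23))*(-8) = 0*(-8) = 0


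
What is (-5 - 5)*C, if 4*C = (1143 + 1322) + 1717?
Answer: -10455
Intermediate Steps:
C = 2091/2 (C = ((1143 + 1322) + 1717)/4 = (2465 + 1717)/4 = (1/4)*4182 = 2091/2 ≈ 1045.5)
(-5 - 5)*C = (-5 - 5)*(2091/2) = -10*2091/2 = -10455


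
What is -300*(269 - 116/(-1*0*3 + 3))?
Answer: -69100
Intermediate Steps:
-300*(269 - 116/(-1*0*3 + 3)) = -300*(269 - 116/(0*3 + 3)) = -300*(269 - 116/(0 + 3)) = -300*(269 - 116/3) = -300*691/3 = -69100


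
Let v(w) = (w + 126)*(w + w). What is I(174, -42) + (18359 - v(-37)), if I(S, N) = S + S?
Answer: 25293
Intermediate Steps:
I(S, N) = 2*S
v(w) = 2*w*(126 + w) (v(w) = (126 + w)*(2*w) = 2*w*(126 + w))
I(174, -42) + (18359 - v(-37)) = 2*174 + (18359 - 2*(-37)*(126 - 37)) = 348 + (18359 - 2*(-37)*89) = 348 + (18359 - 1*(-6586)) = 348 + (18359 + 6586) = 348 + 24945 = 25293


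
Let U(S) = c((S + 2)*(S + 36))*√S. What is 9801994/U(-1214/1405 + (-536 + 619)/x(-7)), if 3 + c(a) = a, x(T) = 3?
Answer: 87072215426325*√476181195/1812293302691536 ≈ 1048.4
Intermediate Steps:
c(a) = -3 + a
U(S) = √S*(-3 + (2 + S)*(36 + S)) (U(S) = (-3 + (S + 2)*(S + 36))*√S = (-3 + (2 + S)*(36 + S))*√S = √S*(-3 + (2 + S)*(36 + S)))
9801994/U(-1214/1405 + (-536 + 619)/x(-7)) = 9801994/((√(-1214/1405 + (-536 + 619)/3)*(69 + (-1214/1405 + (-536 + 619)/3)² + 38*(-1214/1405 + (-536 + 619)/3)))) = 9801994/((√(-1214*1/1405 + 83*(⅓))*(69 + (-1214*1/1405 + 83*(⅓))² + 38*(-1214*1/1405 + 83*(⅓))))) = 9801994/((√(-1214/1405 + 83/3)*(69 + (-1214/1405 + 83/3)² + 38*(-1214/1405 + 83/3)))) = 9801994/((√(112973/4215)*(69 + (112973/4215)² + 38*(112973/4215)))) = 9801994/(((√476181195/4215)*(69 + 12762898729/17766225 + 4292974/4215))) = 9801994/(((√476181195/4215)*(32083653664/17766225))) = 9801994/((32083653664*√476181195/74884638375)) = 9801994*(17766225*√476181195/3624586605383072) = 87072215426325*√476181195/1812293302691536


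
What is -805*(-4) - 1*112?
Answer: 3108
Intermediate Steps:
-805*(-4) - 1*112 = -115*(-28) - 112 = 3220 - 112 = 3108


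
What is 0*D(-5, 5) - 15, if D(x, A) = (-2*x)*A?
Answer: -15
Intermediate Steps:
D(x, A) = -2*A*x
0*D(-5, 5) - 15 = 0*(-2*5*(-5)) - 15 = 0*50 - 15 = 0 - 15 = -15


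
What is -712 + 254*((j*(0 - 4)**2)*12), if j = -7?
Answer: -342088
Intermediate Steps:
-712 + 254*((j*(0 - 4)**2)*12) = -712 + 254*(-7*(0 - 4)**2*12) = -712 + 254*(-7*(-4)**2*12) = -712 + 254*(-7*16*12) = -712 + 254*(-112*12) = -712 + 254*(-1344) = -712 - 341376 = -342088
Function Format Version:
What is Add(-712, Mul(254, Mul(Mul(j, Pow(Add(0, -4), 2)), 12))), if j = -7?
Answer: -342088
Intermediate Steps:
Add(-712, Mul(254, Mul(Mul(j, Pow(Add(0, -4), 2)), 12))) = Add(-712, Mul(254, Mul(Mul(-7, Pow(Add(0, -4), 2)), 12))) = Add(-712, Mul(254, Mul(Mul(-7, Pow(-4, 2)), 12))) = Add(-712, Mul(254, Mul(Mul(-7, 16), 12))) = Add(-712, Mul(254, Mul(-112, 12))) = Add(-712, Mul(254, -1344)) = Add(-712, -341376) = -342088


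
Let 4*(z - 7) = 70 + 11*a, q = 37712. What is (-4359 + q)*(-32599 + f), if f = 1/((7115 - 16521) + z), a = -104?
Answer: -21022451499451/19335 ≈ -1.0873e+9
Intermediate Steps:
z = -523/2 (z = 7 + (70 + 11*(-104))/4 = 7 + (70 - 1144)/4 = 7 + (¼)*(-1074) = 7 - 537/2 = -523/2 ≈ -261.50)
f = -2/19335 (f = 1/((7115 - 16521) - 523/2) = 1/(-9406 - 523/2) = 1/(-19335/2) = -2/19335 ≈ -0.00010344)
(-4359 + q)*(-32599 + f) = (-4359 + 37712)*(-32599 - 2/19335) = 33353*(-630301667/19335) = -21022451499451/19335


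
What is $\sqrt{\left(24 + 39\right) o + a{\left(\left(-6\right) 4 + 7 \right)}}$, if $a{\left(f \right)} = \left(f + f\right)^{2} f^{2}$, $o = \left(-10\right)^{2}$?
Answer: $4 \sqrt{21274} \approx 583.42$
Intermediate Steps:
$o = 100$
$a{\left(f \right)} = 4 f^{4}$ ($a{\left(f \right)} = \left(2 f\right)^{2} f^{2} = 4 f^{2} f^{2} = 4 f^{4}$)
$\sqrt{\left(24 + 39\right) o + a{\left(\left(-6\right) 4 + 7 \right)}} = \sqrt{\left(24 + 39\right) 100 + 4 \left(\left(-6\right) 4 + 7\right)^{4}} = \sqrt{63 \cdot 100 + 4 \left(-24 + 7\right)^{4}} = \sqrt{6300 + 4 \left(-17\right)^{4}} = \sqrt{6300 + 4 \cdot 83521} = \sqrt{6300 + 334084} = \sqrt{340384} = 4 \sqrt{21274}$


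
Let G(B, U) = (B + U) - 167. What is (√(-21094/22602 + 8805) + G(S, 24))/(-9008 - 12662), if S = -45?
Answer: 94/10835 - √1124390260158/244892670 ≈ 0.0043456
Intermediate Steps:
G(B, U) = -167 + B + U
(√(-21094/22602 + 8805) + G(S, 24))/(-9008 - 12662) = (√(-21094/22602 + 8805) + (-167 - 45 + 24))/(-9008 - 12662) = (√(-21094*1/22602 + 8805) - 188)/(-21670) = (√(-10547/11301 + 8805) - 188)*(-1/21670) = (√(99494758/11301) - 188)*(-1/21670) = (√1124390260158/11301 - 188)*(-1/21670) = (-188 + √1124390260158/11301)*(-1/21670) = 94/10835 - √1124390260158/244892670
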